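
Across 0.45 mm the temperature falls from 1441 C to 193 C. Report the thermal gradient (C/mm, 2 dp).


G = (1441-193)/0.45 = 2773.33 C/mm


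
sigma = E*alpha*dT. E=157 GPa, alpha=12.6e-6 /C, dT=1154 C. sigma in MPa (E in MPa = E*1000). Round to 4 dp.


sigma = 157*1000 * 12.6e-6 * 1154 = 2282.8428 MPa


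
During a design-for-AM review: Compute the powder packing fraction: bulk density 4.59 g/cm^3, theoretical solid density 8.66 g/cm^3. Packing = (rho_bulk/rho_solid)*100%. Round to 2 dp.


Packing = (4.59/8.66)*100 = 53.0 %


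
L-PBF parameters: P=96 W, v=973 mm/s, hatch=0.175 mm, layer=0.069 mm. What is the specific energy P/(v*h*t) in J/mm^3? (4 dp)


Build rate = 973 * 0.175 * 0.069 = 11.748975 mm^3/s
SE = 96 / 11.748975 = 8.1709 J/mm^3


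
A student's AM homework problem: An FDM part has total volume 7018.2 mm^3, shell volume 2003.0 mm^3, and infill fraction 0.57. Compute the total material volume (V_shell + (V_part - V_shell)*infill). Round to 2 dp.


V_infill = (7018.2 - 2003.0) * 0.57 = 2858.66
V_total = 2003.0 + 2858.66 = 4861.66 mm^3


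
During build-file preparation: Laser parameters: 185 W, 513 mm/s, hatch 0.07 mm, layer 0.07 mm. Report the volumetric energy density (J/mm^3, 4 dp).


E = 185 / (513*0.07*0.07) = 73.5967 J/mm^3


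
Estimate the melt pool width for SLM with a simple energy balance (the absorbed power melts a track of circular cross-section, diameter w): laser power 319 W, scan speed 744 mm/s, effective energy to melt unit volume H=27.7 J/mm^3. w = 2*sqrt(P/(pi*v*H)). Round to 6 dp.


w = 2*sqrt(319/(pi*744*27.7)) = 0.140386 mm


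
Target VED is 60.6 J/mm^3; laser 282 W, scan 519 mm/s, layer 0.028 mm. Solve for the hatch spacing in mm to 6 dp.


h = 282 / (60.6*519*0.028) = 0.320222 mm


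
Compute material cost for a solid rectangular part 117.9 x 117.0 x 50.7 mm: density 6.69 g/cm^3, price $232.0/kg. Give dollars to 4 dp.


V = 117.9 * 117.0 * 50.7 = 699371.01 mm^3 = 699.37101 cm^3
Mass = 699.37101 * 6.69 / 1000 = 4.67879206 kg
Cost = 4.67879206 * 232.0 = 1085.4798 $


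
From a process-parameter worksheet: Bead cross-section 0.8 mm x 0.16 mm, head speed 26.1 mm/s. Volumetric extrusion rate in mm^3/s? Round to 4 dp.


Rate = 0.8 * 0.16 * 26.1 = 3.3408 mm^3/s


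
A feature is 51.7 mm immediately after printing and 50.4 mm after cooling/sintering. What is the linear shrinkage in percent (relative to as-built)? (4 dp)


Shrinkage = ((51.7-50.4)/51.7)*100 = 2.5145 %


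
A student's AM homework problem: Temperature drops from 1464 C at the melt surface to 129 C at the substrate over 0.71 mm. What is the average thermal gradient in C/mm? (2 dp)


G = (1464-129)/0.71 = 1880.28 C/mm


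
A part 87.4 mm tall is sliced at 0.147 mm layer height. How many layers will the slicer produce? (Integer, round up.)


Layers = ceil(87.4/0.147) = 595


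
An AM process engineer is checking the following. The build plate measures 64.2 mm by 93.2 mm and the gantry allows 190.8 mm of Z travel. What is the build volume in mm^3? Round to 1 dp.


V = 64.2 * 93.2 * 190.8 = 1141640.4 mm^3


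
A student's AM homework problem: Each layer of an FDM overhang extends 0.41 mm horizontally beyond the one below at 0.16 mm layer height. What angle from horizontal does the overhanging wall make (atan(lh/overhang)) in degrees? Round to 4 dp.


angle = atan(0.16/0.41) = 21.3179 degrees


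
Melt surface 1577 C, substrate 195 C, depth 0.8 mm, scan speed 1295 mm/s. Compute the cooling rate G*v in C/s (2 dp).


G = (1577-195)/0.8 = 1727.5 C/mm
CR = 1727.5 * 1295 = 2237112.5 C/s


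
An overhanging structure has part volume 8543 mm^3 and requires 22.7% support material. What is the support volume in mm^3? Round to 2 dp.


V_support = 8543 * 0.227 = 1939.26 mm^3


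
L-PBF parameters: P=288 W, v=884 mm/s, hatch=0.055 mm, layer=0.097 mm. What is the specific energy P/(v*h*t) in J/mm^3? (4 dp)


Build rate = 884 * 0.055 * 0.097 = 4.71614 mm^3/s
SE = 288 / 4.71614 = 61.0669 J/mm^3


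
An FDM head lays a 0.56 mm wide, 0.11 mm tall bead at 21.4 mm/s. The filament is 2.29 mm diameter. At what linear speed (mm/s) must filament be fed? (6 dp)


Q = 0.56 * 0.11 * 21.4 = 1.31824 mm^3/s
A_fil = pi*(2.29/2)^2 = 4.11870651 mm^2
v_feed = 1.31824 / 4.11870651 = 0.320062 mm/s


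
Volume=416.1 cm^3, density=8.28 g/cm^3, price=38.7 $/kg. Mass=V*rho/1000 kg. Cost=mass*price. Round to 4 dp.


Mass = 416.1*8.28/1000 = 3.445308 kg
Cost = 3.445308 * 38.7 = 133.3334 $


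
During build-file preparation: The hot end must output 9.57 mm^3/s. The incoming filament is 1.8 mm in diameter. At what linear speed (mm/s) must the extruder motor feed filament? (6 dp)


A = pi*(1.8/2)^2 = 2.54469
v = 9.57 / 2.54469 = 3.760772 mm/s


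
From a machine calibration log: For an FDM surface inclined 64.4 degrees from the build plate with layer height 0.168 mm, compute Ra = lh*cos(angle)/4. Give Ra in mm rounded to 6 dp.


Ra = 0.168 * cos(64.4) / 4 = 0.018148 mm


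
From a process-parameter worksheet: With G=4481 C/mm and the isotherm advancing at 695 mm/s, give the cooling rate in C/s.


CR = 4481 * 695 = 3114295 C/s


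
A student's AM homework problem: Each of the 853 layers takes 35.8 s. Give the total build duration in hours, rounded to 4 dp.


t = 853 * 35.8 / 3600 = 8.4826 hrs


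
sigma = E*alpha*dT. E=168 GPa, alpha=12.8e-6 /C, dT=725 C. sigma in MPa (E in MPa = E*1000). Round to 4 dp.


sigma = 168*1000 * 12.8e-6 * 725 = 1559.04 MPa


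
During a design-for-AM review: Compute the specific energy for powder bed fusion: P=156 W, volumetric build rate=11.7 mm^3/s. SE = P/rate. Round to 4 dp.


SE = 156 / 11.7 = 13.3333 J/mm^3


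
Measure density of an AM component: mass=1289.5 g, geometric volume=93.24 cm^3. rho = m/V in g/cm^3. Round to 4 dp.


rho = 1289.5 / 93.24 = 13.8299 g/cm^3


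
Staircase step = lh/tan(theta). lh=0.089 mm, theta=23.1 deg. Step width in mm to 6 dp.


step = 0.089 / tan(23.1) = 0.208658 mm


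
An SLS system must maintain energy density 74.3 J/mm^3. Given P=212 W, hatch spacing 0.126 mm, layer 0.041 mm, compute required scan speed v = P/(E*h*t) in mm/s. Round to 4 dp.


v = 212 / (74.3*0.126*0.041) = 552.3224 mm/s


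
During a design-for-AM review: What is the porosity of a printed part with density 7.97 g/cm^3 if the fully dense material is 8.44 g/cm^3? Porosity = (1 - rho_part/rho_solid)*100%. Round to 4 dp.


Porosity = (1-7.97/8.44)*100 = 5.5687 %


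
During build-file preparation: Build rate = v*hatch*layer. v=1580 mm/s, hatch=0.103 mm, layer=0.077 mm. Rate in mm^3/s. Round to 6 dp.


Rate = 1580 * 0.103 * 0.077 = 12.53098 mm^3/s


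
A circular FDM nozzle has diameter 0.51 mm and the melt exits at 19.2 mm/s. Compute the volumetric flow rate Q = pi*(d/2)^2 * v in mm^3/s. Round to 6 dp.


A = pi*(0.51/2)^2 = 0.20428206 mm^2
Q = 0.20428206 * 19.2 = 3.922216 mm^3/s


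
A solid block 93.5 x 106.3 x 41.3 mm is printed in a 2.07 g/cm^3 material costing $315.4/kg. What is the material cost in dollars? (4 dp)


V = 93.5 * 106.3 * 41.3 = 410482.765 mm^3 = 410.482765 cm^3
Mass = 410.482765 * 2.07 / 1000 = 0.84969932 kg
Cost = 0.84969932 * 315.4 = 267.9952 $


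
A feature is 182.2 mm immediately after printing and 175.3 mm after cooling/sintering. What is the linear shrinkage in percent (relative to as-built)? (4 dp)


Shrinkage = ((182.2-175.3)/182.2)*100 = 3.787 %


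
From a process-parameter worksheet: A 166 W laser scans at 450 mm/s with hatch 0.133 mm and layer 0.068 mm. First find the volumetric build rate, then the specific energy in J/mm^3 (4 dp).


Build rate = 450 * 0.133 * 0.068 = 4.0698 mm^3/s
SE = 166 / 4.0698 = 40.7882 J/mm^3


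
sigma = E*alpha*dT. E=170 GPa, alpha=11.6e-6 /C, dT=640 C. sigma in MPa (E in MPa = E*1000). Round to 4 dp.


sigma = 170*1000 * 11.6e-6 * 640 = 1262.08 MPa


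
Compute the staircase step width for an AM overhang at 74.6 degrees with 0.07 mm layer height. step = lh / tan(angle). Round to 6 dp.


step = 0.07 / tan(74.6) = 0.019281 mm


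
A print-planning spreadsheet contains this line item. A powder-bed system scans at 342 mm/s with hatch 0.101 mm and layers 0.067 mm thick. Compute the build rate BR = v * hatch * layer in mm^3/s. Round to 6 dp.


Rate = 342 * 0.101 * 0.067 = 2.314314 mm^3/s


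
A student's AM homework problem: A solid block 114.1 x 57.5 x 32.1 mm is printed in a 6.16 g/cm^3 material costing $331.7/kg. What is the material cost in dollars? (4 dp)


V = 114.1 * 57.5 * 32.1 = 210600.075 mm^3 = 210.600075 cm^3
Mass = 210.600075 * 6.16 / 1000 = 1.29729646 kg
Cost = 1.29729646 * 331.7 = 430.3132 $


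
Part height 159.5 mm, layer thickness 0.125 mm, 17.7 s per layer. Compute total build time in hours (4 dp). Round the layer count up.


Layers = ceil(159.5/0.125) = 1276
t = 1276 * 17.7 / 3600 = 6.2737 hrs


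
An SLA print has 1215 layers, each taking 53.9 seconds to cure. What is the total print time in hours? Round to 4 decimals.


t = 1215 * 53.9 / 3600 = 18.1913 hrs


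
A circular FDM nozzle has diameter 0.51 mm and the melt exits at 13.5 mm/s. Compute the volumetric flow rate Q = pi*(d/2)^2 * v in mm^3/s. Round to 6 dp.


A = pi*(0.51/2)^2 = 0.20428206 mm^2
Q = 0.20428206 * 13.5 = 2.757808 mm^3/s


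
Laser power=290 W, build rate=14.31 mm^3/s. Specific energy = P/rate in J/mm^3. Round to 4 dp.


SE = 290 / 14.31 = 20.2655 J/mm^3


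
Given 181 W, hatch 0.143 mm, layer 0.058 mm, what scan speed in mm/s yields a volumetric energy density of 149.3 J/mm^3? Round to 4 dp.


v = 181 / (149.3*0.143*0.058) = 146.1688 mm/s


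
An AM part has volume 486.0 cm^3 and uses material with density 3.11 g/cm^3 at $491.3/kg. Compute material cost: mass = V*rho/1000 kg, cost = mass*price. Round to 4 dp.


Mass = 486.0*3.11/1000 = 1.51146 kg
Cost = 1.51146 * 491.3 = 742.5803 $


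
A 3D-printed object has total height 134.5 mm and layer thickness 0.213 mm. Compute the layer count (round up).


Layers = ceil(134.5/0.213) = 632


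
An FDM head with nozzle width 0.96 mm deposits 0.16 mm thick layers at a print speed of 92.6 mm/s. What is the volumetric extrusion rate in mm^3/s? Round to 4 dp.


Rate = 0.96 * 0.16 * 92.6 = 14.2234 mm^3/s


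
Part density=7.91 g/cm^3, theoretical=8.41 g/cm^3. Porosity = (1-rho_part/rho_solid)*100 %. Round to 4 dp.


Porosity = (1-7.91/8.41)*100 = 5.9453 %


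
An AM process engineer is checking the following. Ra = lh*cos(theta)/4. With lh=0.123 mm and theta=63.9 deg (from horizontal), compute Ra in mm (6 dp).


Ra = 0.123 * cos(63.9) / 4 = 0.013528 mm


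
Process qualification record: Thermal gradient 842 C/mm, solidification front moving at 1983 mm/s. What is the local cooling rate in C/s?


CR = 842 * 1983 = 1669686 C/s


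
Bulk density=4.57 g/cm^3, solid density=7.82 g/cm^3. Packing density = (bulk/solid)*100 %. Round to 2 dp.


Packing = (4.57/7.82)*100 = 58.44 %


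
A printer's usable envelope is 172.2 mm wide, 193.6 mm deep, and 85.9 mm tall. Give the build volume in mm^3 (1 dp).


V = 172.2 * 193.6 * 85.9 = 2863727.3 mm^3


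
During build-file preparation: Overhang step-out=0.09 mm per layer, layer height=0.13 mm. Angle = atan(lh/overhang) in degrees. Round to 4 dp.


angle = atan(0.13/0.09) = 55.3048 degrees


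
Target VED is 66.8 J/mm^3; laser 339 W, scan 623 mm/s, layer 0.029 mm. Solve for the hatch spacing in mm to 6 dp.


h = 339 / (66.8*623*0.029) = 0.280891 mm


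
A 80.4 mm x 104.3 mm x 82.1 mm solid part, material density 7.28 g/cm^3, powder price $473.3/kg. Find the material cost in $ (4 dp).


V = 80.4 * 104.3 * 82.1 = 688467.612 mm^3 = 688.467612 cm^3
Mass = 688.467612 * 7.28 / 1000 = 5.01204422 kg
Cost = 5.01204422 * 473.3 = 2372.2005 $


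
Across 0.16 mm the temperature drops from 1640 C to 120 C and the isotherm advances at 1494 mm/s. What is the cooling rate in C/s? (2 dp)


G = (1640-120)/0.16 = 9500.0 C/mm
CR = 9500.0 * 1494 = 14193000.0 C/s


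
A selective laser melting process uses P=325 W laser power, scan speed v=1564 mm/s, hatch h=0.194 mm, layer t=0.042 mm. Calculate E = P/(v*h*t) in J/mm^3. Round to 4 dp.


E = 325 / (1564*0.194*0.042) = 25.5033 J/mm^3


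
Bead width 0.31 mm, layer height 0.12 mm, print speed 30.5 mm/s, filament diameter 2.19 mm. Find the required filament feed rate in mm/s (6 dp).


Q = 0.31 * 0.12 * 30.5 = 1.1346 mm^3/s
A_fil = pi*(2.19/2)^2 = 3.76684813 mm^2
v_feed = 1.1346 / 3.76684813 = 0.301207 mm/s


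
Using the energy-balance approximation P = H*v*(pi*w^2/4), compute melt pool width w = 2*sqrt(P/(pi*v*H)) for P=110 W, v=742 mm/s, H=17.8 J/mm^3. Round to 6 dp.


w = 2*sqrt(110/(pi*742*17.8)) = 0.102977 mm


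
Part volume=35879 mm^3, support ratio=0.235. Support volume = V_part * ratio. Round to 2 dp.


V_support = 35879 * 0.235 = 8431.57 mm^3


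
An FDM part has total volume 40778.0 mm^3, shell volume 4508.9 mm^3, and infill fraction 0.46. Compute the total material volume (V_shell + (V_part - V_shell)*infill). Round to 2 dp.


V_infill = (40778.0 - 4508.9) * 0.46 = 16683.79
V_total = 4508.9 + 16683.79 = 21192.69 mm^3


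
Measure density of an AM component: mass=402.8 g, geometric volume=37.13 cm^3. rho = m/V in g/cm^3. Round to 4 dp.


rho = 402.8 / 37.13 = 10.8484 g/cm^3


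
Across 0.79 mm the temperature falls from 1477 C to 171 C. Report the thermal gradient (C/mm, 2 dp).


G = (1477-171)/0.79 = 1653.16 C/mm


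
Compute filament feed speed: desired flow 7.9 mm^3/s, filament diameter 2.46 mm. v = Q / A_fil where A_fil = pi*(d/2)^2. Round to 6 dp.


A = pi*(2.46/2)^2 = 4.752916
v = 7.9 / 4.752916 = 1.662138 mm/s


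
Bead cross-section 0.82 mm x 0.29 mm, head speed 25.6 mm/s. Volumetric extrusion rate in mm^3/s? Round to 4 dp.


Rate = 0.82 * 0.29 * 25.6 = 6.0877 mm^3/s


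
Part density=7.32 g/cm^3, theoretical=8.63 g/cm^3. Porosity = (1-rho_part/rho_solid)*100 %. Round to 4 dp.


Porosity = (1-7.32/8.63)*100 = 15.1796 %


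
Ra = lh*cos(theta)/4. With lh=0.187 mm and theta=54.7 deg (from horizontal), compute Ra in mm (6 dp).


Ra = 0.187 * cos(54.7) / 4 = 0.027015 mm


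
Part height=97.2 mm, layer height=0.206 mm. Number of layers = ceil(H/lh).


Layers = ceil(97.2/0.206) = 472


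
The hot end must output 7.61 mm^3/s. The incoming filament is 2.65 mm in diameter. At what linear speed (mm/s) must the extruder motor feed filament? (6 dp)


A = pi*(2.65/2)^2 = 5.515459
v = 7.61 / 5.515459 = 1.379758 mm/s


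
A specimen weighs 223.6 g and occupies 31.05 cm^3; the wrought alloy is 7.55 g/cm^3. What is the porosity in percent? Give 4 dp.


rho_part = 223.6 / 31.05 = 7.20128824 g/cm^3
Porosity = (1 - 7.20128824/7.55)*100 = 4.6187 %


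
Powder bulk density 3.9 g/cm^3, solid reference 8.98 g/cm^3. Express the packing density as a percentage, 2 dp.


Packing = (3.9/8.98)*100 = 43.43 %


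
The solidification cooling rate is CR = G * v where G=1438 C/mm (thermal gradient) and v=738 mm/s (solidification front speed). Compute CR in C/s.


CR = 1438 * 738 = 1061244 C/s


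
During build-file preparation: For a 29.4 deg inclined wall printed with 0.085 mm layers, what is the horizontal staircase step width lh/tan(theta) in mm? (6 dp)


step = 0.085 / tan(29.4) = 0.150851 mm


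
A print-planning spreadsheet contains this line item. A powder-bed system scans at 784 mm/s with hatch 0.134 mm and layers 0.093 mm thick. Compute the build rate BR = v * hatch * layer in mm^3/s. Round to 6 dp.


Rate = 784 * 0.134 * 0.093 = 9.770208 mm^3/s


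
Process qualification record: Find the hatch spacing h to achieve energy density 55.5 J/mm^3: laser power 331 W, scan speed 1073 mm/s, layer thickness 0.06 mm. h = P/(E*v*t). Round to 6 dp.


h = 331 / (55.5*1073*0.06) = 0.092637 mm


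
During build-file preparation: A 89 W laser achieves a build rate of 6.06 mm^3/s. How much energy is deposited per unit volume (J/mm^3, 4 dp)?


SE = 89 / 6.06 = 14.6865 J/mm^3


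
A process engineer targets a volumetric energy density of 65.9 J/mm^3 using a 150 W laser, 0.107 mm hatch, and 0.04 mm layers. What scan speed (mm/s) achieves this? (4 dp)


v = 150 / (65.9*0.107*0.04) = 531.8168 mm/s


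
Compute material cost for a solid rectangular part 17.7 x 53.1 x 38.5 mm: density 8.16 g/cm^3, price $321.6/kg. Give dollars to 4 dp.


V = 17.7 * 53.1 * 38.5 = 36184.995 mm^3 = 36.184995 cm^3
Mass = 36.184995 * 8.16 / 1000 = 0.29526956 kg
Cost = 0.29526956 * 321.6 = 94.9587 $


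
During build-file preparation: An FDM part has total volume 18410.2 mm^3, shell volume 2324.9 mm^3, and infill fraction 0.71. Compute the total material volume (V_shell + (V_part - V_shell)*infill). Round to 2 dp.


V_infill = (18410.2 - 2324.9) * 0.71 = 11420.56
V_total = 2324.9 + 11420.56 = 13745.46 mm^3


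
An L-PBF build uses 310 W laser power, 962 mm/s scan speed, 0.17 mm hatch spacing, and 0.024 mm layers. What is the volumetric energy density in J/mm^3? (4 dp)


E = 310 / (962*0.17*0.024) = 78.9817 J/mm^3


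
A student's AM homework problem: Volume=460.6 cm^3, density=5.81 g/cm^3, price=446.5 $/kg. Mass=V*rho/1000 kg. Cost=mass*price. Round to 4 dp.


Mass = 460.6*5.81/1000 = 2.676086 kg
Cost = 2.676086 * 446.5 = 1194.8724 $


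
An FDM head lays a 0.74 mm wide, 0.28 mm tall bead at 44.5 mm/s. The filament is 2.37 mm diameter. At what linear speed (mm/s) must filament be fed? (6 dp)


Q = 0.74 * 0.28 * 44.5 = 9.2204 mm^3/s
A_fil = pi*(2.37/2)^2 = 4.41150294 mm^2
v_feed = 9.2204 / 4.41150294 = 2.090081 mm/s


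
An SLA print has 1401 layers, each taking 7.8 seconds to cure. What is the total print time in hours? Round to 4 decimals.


t = 1401 * 7.8 / 3600 = 3.0355 hrs


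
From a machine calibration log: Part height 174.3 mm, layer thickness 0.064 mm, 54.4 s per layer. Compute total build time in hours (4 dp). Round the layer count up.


Layers = ceil(174.3/0.064) = 2724
t = 2724 * 54.4 / 3600 = 41.1627 hrs


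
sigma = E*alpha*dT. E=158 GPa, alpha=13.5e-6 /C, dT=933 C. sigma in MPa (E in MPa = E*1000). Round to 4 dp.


sigma = 158*1000 * 13.5e-6 * 933 = 1990.089 MPa


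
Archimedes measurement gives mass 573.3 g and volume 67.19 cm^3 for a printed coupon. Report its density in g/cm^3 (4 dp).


rho = 573.3 / 67.19 = 8.5325 g/cm^3


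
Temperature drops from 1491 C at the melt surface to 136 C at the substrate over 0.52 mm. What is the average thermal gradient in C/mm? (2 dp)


G = (1491-136)/0.52 = 2605.77 C/mm


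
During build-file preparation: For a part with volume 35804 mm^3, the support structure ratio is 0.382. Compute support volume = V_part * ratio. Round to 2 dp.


V_support = 35804 * 0.382 = 13677.13 mm^3


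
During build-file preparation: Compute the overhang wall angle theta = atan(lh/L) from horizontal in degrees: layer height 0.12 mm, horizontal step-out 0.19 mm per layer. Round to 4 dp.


angle = atan(0.12/0.19) = 32.2756 degrees


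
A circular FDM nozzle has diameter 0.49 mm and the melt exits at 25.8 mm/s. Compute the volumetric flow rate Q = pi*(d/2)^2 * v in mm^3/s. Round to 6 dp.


A = pi*(0.49/2)^2 = 0.1885741 mm^2
Q = 0.1885741 * 25.8 = 4.865212 mm^3/s


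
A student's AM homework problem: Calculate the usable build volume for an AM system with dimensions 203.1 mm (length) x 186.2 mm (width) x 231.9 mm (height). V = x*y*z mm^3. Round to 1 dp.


V = 203.1 * 186.2 * 231.9 = 8769813.3 mm^3


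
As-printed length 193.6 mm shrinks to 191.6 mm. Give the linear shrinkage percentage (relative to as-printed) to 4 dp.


Shrinkage = ((193.6-191.6)/193.6)*100 = 1.0331 %


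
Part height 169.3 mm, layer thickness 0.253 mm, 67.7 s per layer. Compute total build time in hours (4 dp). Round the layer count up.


Layers = ceil(169.3/0.253) = 670
t = 670 * 67.7 / 3600 = 12.5997 hrs


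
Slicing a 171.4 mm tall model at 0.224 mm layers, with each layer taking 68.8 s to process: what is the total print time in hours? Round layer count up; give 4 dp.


Layers = ceil(171.4/0.224) = 766
t = 766 * 68.8 / 3600 = 14.6391 hrs


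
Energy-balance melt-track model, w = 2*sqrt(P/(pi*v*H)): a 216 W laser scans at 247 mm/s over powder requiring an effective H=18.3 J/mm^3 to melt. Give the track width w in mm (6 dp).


w = 2*sqrt(216/(pi*247*18.3)) = 0.246665 mm


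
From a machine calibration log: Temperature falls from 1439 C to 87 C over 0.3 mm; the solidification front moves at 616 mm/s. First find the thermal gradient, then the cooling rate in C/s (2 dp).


G = (1439-87)/0.3 = 4506.66666667 C/mm
CR = 4506.66666667 * 616 = 2776106.67 C/s


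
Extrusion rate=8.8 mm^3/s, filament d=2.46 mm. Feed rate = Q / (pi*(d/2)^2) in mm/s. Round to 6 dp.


A = pi*(2.46/2)^2 = 4.752916
v = 8.8 / 4.752916 = 1.851495 mm/s


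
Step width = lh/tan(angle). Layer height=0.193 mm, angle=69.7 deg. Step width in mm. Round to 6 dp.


step = 0.193 / tan(69.7) = 0.071393 mm


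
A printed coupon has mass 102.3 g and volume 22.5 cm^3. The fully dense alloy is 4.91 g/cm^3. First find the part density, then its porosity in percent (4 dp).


rho_part = 102.3 / 22.5 = 4.54666667 g/cm^3
Porosity = (1 - 4.54666667/4.91)*100 = 7.3999 %


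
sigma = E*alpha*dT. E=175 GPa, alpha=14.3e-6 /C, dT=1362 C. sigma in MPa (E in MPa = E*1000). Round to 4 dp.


sigma = 175*1000 * 14.3e-6 * 1362 = 3408.405 MPa


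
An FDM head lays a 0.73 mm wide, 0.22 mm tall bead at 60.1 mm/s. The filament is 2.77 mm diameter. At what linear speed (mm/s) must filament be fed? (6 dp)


Q = 0.73 * 0.22 * 60.1 = 9.65206 mm^3/s
A_fil = pi*(2.77/2)^2 = 6.02628157 mm^2
v_feed = 9.65206 / 6.02628157 = 1.601661 mm/s


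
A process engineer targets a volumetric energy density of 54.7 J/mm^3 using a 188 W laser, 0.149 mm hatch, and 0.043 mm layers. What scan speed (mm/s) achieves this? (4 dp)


v = 188 / (54.7*0.149*0.043) = 536.4334 mm/s


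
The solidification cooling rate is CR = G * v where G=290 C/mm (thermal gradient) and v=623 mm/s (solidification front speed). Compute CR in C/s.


CR = 290 * 623 = 180670 C/s


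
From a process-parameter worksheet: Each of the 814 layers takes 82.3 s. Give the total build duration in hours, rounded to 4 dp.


t = 814 * 82.3 / 3600 = 18.6089 hrs


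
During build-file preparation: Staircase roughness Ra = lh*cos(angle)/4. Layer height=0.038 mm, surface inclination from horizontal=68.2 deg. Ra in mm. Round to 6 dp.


Ra = 0.038 * cos(68.2) / 4 = 0.003528 mm


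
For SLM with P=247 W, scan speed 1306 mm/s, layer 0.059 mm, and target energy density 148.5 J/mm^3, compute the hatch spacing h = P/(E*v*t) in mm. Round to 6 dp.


h = 247 / (148.5*1306*0.059) = 0.021586 mm


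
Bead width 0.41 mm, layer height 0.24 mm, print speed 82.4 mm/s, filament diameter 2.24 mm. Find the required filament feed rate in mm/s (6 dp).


Q = 0.41 * 0.24 * 82.4 = 8.10816 mm^3/s
A_fil = pi*(2.24/2)^2 = 3.94081382 mm^2
v_feed = 8.10816 / 3.94081382 = 2.057484 mm/s


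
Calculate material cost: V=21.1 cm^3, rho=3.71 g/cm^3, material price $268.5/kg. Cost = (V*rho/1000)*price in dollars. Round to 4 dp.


Mass = 21.1*3.71/1000 = 0.078281 kg
Cost = 0.078281 * 268.5 = 21.0184 $


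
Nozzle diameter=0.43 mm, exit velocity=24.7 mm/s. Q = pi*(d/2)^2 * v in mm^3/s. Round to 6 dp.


A = pi*(0.43/2)^2 = 0.14522012 mm^2
Q = 0.14522012 * 24.7 = 3.586937 mm^3/s


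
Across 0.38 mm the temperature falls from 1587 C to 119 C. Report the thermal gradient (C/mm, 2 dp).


G = (1587-119)/0.38 = 3863.16 C/mm


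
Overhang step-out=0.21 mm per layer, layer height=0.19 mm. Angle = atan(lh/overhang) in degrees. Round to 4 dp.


angle = atan(0.19/0.21) = 42.1376 degrees


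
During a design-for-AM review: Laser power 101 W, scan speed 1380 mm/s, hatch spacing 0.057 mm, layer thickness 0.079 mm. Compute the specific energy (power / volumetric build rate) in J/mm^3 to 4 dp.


Build rate = 1380 * 0.057 * 0.079 = 6.21414 mm^3/s
SE = 101 / 6.21414 = 16.2533 J/mm^3


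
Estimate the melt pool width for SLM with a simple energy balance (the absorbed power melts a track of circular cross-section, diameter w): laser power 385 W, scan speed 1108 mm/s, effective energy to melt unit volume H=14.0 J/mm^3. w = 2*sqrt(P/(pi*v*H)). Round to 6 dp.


w = 2*sqrt(385/(pi*1108*14.0)) = 0.177767 mm


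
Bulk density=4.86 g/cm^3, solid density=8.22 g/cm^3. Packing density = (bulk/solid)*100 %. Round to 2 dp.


Packing = (4.86/8.22)*100 = 59.12 %


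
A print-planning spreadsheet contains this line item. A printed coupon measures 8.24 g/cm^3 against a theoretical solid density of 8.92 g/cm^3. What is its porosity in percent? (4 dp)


Porosity = (1-8.24/8.92)*100 = 7.6233 %


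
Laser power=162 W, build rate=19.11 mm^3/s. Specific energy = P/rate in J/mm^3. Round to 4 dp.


SE = 162 / 19.11 = 8.4772 J/mm^3


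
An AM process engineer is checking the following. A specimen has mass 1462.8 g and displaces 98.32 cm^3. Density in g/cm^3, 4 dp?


rho = 1462.8 / 98.32 = 14.8779 g/cm^3


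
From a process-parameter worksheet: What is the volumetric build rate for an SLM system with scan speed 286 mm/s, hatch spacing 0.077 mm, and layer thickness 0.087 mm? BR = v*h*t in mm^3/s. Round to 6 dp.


Rate = 286 * 0.077 * 0.087 = 1.915914 mm^3/s


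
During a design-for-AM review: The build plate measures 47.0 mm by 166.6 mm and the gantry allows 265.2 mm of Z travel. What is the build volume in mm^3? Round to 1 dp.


V = 47.0 * 166.6 * 265.2 = 2076569.0 mm^3


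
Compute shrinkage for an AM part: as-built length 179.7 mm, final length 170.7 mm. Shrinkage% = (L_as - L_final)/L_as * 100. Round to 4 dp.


Shrinkage = ((179.7-170.7)/179.7)*100 = 5.0083 %


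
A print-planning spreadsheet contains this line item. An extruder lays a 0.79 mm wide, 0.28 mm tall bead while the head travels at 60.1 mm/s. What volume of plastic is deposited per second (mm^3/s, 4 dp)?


Rate = 0.79 * 0.28 * 60.1 = 13.2941 mm^3/s


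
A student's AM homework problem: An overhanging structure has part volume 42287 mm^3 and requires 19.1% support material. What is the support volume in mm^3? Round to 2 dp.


V_support = 42287 * 0.191 = 8076.82 mm^3


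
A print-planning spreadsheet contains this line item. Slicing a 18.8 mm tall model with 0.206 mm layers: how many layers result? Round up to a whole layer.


Layers = ceil(18.8/0.206) = 92


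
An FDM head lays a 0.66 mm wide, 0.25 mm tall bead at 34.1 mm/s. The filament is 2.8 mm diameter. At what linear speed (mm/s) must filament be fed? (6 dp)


Q = 0.66 * 0.25 * 34.1 = 5.6265 mm^3/s
A_fil = pi*(2.8/2)^2 = 6.1575216 mm^2
v_feed = 5.6265 / 6.1575216 = 0.91376 mm/s


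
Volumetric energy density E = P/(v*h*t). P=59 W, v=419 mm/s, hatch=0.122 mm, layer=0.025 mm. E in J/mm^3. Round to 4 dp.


E = 59 / (419*0.122*0.025) = 46.1677 J/mm^3


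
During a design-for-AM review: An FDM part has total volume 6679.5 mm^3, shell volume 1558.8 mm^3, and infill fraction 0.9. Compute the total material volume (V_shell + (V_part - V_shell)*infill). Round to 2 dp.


V_infill = (6679.5 - 1558.8) * 0.9 = 4608.63
V_total = 1558.8 + 4608.63 = 6167.43 mm^3


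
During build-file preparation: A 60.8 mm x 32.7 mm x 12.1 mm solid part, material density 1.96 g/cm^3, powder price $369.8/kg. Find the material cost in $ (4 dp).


V = 60.8 * 32.7 * 12.1 = 24056.736 mm^3 = 24.056736 cm^3
Mass = 24.056736 * 1.96 / 1000 = 0.0471512 kg
Cost = 0.0471512 * 369.8 = 17.4365 $


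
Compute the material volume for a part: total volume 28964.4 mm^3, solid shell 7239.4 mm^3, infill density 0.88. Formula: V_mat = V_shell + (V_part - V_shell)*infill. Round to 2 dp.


V_infill = (28964.4 - 7239.4) * 0.88 = 19118.0
V_total = 7239.4 + 19118.0 = 26357.4 mm^3


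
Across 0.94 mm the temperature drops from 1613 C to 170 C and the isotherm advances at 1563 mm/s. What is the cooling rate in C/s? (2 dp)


G = (1613-170)/0.94 = 1535.10638298 C/mm
CR = 1535.10638298 * 1563 = 2399371.28 C/s


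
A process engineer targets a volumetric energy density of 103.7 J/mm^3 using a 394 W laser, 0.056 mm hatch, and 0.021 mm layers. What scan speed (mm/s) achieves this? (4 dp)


v = 394 / (103.7*0.056*0.021) = 3230.8005 mm/s


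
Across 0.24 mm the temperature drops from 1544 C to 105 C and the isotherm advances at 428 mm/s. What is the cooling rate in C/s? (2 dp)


G = (1544-105)/0.24 = 5995.83333333 C/mm
CR = 5995.83333333 * 428 = 2566216.67 C/s


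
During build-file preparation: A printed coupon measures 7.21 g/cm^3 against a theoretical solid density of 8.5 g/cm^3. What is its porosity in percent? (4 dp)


Porosity = (1-7.21/8.5)*100 = 15.1765 %


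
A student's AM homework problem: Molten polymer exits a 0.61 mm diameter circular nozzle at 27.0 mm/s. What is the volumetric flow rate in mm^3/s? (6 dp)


A = pi*(0.61/2)^2 = 0.29224666 mm^2
Q = 0.29224666 * 27.0 = 7.89066 mm^3/s


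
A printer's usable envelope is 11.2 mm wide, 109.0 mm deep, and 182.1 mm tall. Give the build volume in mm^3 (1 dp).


V = 11.2 * 109.0 * 182.1 = 222307.7 mm^3


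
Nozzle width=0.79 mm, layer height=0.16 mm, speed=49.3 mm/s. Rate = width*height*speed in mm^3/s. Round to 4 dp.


Rate = 0.79 * 0.16 * 49.3 = 6.2315 mm^3/s


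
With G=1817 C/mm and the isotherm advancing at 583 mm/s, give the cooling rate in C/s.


CR = 1817 * 583 = 1059311 C/s


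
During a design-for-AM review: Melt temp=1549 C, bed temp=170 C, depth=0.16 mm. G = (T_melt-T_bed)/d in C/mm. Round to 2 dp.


G = (1549-170)/0.16 = 8618.75 C/mm


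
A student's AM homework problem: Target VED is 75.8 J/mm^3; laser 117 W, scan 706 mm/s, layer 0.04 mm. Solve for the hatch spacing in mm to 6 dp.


h = 117 / (75.8*706*0.04) = 0.054658 mm


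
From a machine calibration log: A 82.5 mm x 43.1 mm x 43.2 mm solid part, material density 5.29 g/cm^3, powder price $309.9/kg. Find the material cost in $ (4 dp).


V = 82.5 * 43.1 * 43.2 = 153608.4 mm^3 = 153.6084 cm^3
Mass = 153.6084 * 5.29 / 1000 = 0.81258844 kg
Cost = 0.81258844 * 309.9 = 251.8212 $


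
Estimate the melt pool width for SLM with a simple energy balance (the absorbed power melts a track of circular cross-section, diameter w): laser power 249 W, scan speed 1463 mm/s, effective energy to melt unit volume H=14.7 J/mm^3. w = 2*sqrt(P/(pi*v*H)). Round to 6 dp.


w = 2*sqrt(249/(pi*1463*14.7)) = 0.121415 mm


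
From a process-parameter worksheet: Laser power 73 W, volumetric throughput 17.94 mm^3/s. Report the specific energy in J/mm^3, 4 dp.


SE = 73 / 17.94 = 4.0691 J/mm^3


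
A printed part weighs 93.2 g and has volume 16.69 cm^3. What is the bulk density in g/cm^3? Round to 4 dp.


rho = 93.2 / 16.69 = 5.5842 g/cm^3


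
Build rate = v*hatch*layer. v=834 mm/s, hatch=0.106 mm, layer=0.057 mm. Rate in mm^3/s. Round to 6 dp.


Rate = 834 * 0.106 * 0.057 = 5.039028 mm^3/s


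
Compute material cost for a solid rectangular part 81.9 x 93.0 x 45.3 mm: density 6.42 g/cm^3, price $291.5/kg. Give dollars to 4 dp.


V = 81.9 * 93.0 * 45.3 = 345036.51 mm^3 = 345.03651 cm^3
Mass = 345.03651 * 6.42 / 1000 = 2.21513439 kg
Cost = 2.21513439 * 291.5 = 645.7117 $


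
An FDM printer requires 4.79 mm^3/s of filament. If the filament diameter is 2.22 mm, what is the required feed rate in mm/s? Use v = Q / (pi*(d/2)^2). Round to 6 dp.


A = pi*(2.22/2)^2 = 3.870756
v = 4.79 / 3.870756 = 1.237484 mm/s


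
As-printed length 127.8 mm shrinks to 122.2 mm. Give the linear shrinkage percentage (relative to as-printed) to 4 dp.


Shrinkage = ((127.8-122.2)/127.8)*100 = 4.3818 %


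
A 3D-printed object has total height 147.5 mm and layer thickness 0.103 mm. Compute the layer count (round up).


Layers = ceil(147.5/0.103) = 1433


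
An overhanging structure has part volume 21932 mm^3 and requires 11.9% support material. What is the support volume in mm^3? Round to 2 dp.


V_support = 21932 * 0.119 = 2609.91 mm^3


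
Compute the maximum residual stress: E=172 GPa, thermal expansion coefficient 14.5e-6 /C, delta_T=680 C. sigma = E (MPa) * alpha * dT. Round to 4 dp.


sigma = 172*1000 * 14.5e-6 * 680 = 1695.92 MPa


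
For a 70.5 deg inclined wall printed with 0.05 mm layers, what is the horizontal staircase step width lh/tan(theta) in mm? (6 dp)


step = 0.05 / tan(70.5) = 0.017706 mm


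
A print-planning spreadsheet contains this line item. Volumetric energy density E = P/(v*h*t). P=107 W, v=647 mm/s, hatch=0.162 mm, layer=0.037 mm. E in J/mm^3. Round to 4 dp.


E = 107 / (647*0.162*0.037) = 27.5907 J/mm^3


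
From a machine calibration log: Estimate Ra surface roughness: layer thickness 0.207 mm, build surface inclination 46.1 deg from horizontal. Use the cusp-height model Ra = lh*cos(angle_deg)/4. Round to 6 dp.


Ra = 0.207 * cos(46.1) / 4 = 0.035884 mm


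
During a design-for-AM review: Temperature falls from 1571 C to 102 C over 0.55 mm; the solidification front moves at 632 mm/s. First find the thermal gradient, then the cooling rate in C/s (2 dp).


G = (1571-102)/0.55 = 2670.90909091 C/mm
CR = 2670.90909091 * 632 = 1688014.55 C/s


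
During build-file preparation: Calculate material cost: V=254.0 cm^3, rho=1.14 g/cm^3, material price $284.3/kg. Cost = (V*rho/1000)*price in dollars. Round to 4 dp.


Mass = 254.0*1.14/1000 = 0.28956 kg
Cost = 0.28956 * 284.3 = 82.3219 $


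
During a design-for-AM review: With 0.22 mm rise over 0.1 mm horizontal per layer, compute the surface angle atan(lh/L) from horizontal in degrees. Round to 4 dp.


angle = atan(0.22/0.1) = 65.556 degrees


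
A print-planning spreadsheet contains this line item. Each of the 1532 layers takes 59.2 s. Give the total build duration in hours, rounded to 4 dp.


t = 1532 * 59.2 / 3600 = 25.1929 hrs


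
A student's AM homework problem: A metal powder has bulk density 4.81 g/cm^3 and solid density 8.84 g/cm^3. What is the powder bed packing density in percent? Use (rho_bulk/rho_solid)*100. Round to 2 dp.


Packing = (4.81/8.84)*100 = 54.41 %


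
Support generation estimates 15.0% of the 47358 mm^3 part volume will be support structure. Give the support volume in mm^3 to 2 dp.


V_support = 47358 * 0.15 = 7103.7 mm^3


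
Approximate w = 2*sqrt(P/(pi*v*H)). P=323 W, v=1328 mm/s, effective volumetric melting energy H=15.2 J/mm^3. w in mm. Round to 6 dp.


w = 2*sqrt(323/(pi*1328*15.2)) = 0.142737 mm


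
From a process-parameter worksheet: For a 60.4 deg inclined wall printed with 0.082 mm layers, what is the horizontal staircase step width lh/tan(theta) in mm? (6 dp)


step = 0.082 / tan(60.4) = 0.046582 mm


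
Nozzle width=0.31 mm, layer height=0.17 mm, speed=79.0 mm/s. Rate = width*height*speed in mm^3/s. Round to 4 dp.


Rate = 0.31 * 0.17 * 79.0 = 4.1633 mm^3/s


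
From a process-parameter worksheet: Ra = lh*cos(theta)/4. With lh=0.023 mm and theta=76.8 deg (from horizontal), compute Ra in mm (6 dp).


Ra = 0.023 * cos(76.8) / 4 = 0.001313 mm


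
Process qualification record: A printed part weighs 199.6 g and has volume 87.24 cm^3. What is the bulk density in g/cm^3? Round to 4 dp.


rho = 199.6 / 87.24 = 2.2879 g/cm^3


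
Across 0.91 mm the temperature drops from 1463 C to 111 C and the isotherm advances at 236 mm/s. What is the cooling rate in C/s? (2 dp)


G = (1463-111)/0.91 = 1485.71428571 C/mm
CR = 1485.71428571 * 236 = 350628.57 C/s


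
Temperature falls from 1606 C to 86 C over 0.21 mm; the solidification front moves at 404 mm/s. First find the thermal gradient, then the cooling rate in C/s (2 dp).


G = (1606-86)/0.21 = 7238.0952381 C/mm
CR = 7238.0952381 * 404 = 2924190.48 C/s


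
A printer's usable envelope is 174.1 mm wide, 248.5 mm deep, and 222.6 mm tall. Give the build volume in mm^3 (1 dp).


V = 174.1 * 248.5 * 222.6 = 9630533.0 mm^3


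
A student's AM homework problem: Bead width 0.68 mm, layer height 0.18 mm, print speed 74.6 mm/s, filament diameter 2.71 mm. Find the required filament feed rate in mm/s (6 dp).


Q = 0.68 * 0.18 * 74.6 = 9.13104 mm^3/s
A_fil = pi*(2.71/2)^2 = 5.76804265 mm^2
v_feed = 9.13104 / 5.76804265 = 1.58304 mm/s


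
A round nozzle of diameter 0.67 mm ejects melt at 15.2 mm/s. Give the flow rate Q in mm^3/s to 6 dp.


A = pi*(0.67/2)^2 = 0.35256524 mm^2
Q = 0.35256524 * 15.2 = 5.358992 mm^3/s


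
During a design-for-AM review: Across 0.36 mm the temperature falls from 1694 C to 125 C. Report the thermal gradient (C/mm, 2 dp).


G = (1694-125)/0.36 = 4358.33 C/mm


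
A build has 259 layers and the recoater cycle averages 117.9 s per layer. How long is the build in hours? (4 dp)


t = 259 * 117.9 / 3600 = 8.4823 hrs


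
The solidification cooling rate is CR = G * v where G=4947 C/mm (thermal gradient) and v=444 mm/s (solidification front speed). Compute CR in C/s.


CR = 4947 * 444 = 2196468 C/s


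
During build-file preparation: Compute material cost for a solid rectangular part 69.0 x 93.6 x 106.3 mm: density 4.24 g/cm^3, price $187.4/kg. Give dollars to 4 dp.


V = 69.0 * 93.6 * 106.3 = 686527.92 mm^3 = 686.52792 cm^3
Mass = 686.52792 * 4.24 / 1000 = 2.91087838 kg
Cost = 2.91087838 * 187.4 = 545.4986 $


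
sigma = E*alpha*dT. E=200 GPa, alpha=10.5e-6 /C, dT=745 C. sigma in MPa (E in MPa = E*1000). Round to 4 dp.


sigma = 200*1000 * 10.5e-6 * 745 = 1564.5 MPa


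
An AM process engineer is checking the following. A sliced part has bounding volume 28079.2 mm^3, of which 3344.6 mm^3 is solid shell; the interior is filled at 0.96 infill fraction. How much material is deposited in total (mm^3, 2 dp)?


V_infill = (28079.2 - 3344.6) * 0.96 = 23745.22
V_total = 3344.6 + 23745.22 = 27089.82 mm^3


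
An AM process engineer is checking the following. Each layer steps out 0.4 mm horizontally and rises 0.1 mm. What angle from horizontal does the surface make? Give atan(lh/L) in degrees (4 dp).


angle = atan(0.1/0.4) = 14.0362 degrees


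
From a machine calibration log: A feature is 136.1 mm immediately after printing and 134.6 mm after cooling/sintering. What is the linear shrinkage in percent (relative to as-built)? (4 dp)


Shrinkage = ((136.1-134.6)/136.1)*100 = 1.1021 %


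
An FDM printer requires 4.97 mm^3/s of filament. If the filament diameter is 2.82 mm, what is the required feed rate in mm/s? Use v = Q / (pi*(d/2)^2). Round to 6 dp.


A = pi*(2.82/2)^2 = 6.2458
v = 4.97 / 6.2458 = 0.795735 mm/s


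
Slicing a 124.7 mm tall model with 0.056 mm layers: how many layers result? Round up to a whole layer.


Layers = ceil(124.7/0.056) = 2227


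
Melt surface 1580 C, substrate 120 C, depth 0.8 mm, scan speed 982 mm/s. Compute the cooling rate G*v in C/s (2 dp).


G = (1580-120)/0.8 = 1825.0 C/mm
CR = 1825.0 * 982 = 1792150.0 C/s


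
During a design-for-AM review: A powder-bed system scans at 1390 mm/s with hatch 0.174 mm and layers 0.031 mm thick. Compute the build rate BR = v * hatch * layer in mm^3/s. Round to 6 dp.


Rate = 1390 * 0.174 * 0.031 = 7.49766 mm^3/s


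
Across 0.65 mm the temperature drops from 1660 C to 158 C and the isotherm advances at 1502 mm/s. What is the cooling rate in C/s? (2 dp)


G = (1660-158)/0.65 = 2310.76923077 C/mm
CR = 2310.76923077 * 1502 = 3470775.38 C/s


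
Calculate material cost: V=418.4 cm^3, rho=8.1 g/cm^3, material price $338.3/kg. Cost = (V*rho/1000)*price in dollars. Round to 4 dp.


Mass = 418.4*8.1/1000 = 3.38904 kg
Cost = 3.38904 * 338.3 = 1146.5122 $
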